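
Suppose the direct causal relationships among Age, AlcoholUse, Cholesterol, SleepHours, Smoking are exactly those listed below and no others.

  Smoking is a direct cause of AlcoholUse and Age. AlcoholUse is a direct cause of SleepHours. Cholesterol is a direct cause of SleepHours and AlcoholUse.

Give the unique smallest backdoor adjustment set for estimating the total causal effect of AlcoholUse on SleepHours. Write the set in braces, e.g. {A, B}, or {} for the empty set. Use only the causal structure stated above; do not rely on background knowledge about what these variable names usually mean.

{Cholesterol}

Variables eligible for adjustment (non-descendants of AlcoholUse, excluding AlcoholUse and SleepHours): {Age, Cholesterol, Smoking}.
Backdoor paths from AlcoholUse to SleepHours:
  P1: AlcoholUse <- Cholesterol -> SleepHours
The empty set is not sufficient: P1 (AlcoholUse <- Cholesterol -> SleepHours) has no collider blocking it and no conditioned non-collider, so it is open.
Try {Cholesterol}:
  P1: blocked at fork node Cholesterol ∈ conditioning set.
{Cholesterol} contains no descendant of AlcoholUse and blocks every backdoor path.
No other singleton works — e.g. {Smoking} leaves P1 open — so {Cholesterol} is the unique smallest valid adjustment set.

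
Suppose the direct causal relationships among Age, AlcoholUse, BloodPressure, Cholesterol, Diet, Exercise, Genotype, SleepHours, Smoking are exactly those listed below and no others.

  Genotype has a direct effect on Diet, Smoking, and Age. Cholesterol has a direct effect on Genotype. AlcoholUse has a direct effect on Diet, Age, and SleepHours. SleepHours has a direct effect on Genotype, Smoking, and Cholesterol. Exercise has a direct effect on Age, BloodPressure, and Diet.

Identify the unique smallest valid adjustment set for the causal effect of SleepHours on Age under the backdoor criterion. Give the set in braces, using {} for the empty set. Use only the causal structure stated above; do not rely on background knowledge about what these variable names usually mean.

Variables eligible for adjustment (non-descendants of SleepHours, excluding SleepHours and Age): {AlcoholUse, BloodPressure, Exercise}.
Backdoor paths from SleepHours to Age:
  P1: SleepHours <- AlcoholUse -> Diet <- Exercise -> Age
  P2: SleepHours <- AlcoholUse -> Diet <- Genotype -> Age
  P3: SleepHours <- AlcoholUse -> Age
The empty set is not sufficient: P3 (SleepHours <- AlcoholUse -> Age) has no collider blocking it and no conditioned non-collider, so it is open.
Try {AlcoholUse}:
  P1: blocked at fork node AlcoholUse ∈ conditioning set.
  P2: blocked at fork node AlcoholUse ∈ conditioning set.
  P3: blocked at fork node AlcoholUse ∈ conditioning set.
{AlcoholUse} contains no descendant of SleepHours and blocks every backdoor path.
No other singleton works — e.g. {Exercise} leaves P3 open — so {AlcoholUse} is the unique smallest valid adjustment set.

{AlcoholUse}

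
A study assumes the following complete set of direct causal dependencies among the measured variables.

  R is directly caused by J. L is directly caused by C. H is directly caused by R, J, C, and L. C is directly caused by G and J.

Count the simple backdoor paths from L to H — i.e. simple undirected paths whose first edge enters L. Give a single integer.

A backdoor path from L to H is any simple undirected path whose first edge points into L (i.e. leaves L via a parent).
Parents of L: {C}.
Enumerating:
  P1: L <- C <- J -> R -> H
  P2: L <- C <- J -> H
  P3: L <- C -> H
That exhausts the simple backdoor paths. Count: 3.

3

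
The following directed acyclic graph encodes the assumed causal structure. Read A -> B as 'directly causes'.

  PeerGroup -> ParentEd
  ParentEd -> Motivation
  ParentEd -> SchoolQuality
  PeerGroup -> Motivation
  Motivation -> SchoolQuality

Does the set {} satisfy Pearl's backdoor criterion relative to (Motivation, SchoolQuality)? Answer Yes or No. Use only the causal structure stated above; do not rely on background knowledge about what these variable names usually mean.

No

Backdoor paths from Motivation to SchoolQuality (paths whose first edge points into Motivation):
  P1: Motivation <- PeerGroup -> ParentEd -> SchoolQuality
  P2: Motivation <- ParentEd -> SchoolQuality
Condition 1 (no descendant of Motivation in the set): holds — descendants of Motivation are {SchoolQuality}; none are in {}.
Condition 2 (every backdoor path blocked by {}):
  P1: open — no interior node is in the conditioning set.
  P2: open — no interior node is in the conditioning set.
{} does not satisfy the backdoor criterion.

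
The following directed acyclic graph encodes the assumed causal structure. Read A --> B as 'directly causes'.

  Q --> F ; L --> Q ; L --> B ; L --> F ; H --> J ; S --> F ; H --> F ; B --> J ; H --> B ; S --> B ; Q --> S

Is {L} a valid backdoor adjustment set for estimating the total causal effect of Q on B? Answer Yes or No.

Yes

Backdoor paths from Q to B (paths whose first edge points into Q):
  P1: Q <- L -> B
  P2: Q <- L -> F <- S -> B
  P3: Q <- L -> F <- H -> B
  P4: Q <- L -> F <- H -> J <- B
Condition 1 (no descendant of Q in the set): holds — descendants of Q are {B, F, J, S}; none are in {L}.
Condition 2 (every backdoor path blocked by {L}):
  P1: blocked at fork node L ∈ conditioning set.
  P2: blocked at fork node L ∈ conditioning set.
  P3: blocked at fork node L ∈ conditioning set.
  P4: blocked at fork node L ∈ conditioning set.
{L} satisfies the backdoor criterion.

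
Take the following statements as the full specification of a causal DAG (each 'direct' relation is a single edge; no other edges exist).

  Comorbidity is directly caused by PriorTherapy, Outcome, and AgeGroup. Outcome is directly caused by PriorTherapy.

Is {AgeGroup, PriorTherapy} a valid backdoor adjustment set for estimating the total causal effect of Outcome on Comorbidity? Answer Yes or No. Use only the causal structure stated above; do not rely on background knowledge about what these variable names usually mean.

Backdoor paths from Outcome to Comorbidity (paths whose first edge points into Outcome):
  P1: Outcome <- PriorTherapy -> Comorbidity
Condition 1 (no descendant of Outcome in the set): holds — descendants of Outcome are {Comorbidity}; none are in {AgeGroup, PriorTherapy}.
Condition 2 (every backdoor path blocked by {AgeGroup, PriorTherapy}):
  P1: blocked at fork node PriorTherapy ∈ conditioning set.
{AgeGroup, PriorTherapy} satisfies the backdoor criterion.

Yes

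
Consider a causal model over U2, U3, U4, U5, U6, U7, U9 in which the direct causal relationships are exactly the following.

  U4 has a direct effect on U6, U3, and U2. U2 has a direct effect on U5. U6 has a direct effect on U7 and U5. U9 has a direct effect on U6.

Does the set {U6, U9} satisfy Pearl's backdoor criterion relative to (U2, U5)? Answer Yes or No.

Backdoor paths from U2 to U5 (paths whose first edge points into U2):
  P1: U2 <- U4 -> U6 -> U5
Condition 1 (no descendant of U2 in the set): holds — descendants of U2 are {U5}; none are in {U6, U9}.
Condition 2 (every backdoor path blocked by {U6, U9}):
  P1: blocked at chain node U6 ∈ conditioning set.
{U6, U9} satisfies the backdoor criterion.

Yes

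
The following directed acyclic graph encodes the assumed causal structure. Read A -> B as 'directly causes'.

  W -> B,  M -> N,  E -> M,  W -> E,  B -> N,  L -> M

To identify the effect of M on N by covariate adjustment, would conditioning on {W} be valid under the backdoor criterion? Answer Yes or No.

Yes

Backdoor paths from M to N (paths whose first edge points into M):
  P1: M <- E <- W -> B -> N
Condition 1 (no descendant of M in the set): holds — descendants of M are {N}; none are in {W}.
Condition 2 (every backdoor path blocked by {W}):
  P1: blocked at fork node W ∈ conditioning set.
{W} satisfies the backdoor criterion.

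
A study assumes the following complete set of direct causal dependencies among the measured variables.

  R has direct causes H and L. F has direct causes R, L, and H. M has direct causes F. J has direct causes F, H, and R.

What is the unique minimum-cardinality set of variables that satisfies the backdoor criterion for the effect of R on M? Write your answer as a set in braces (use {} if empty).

Variables eligible for adjustment (non-descendants of R, excluding R and M): {H, L}.
Backdoor paths from R to M:
  P1: R <- H -> F -> M
  P2: R <- H -> J <- F -> M
  P3: R <- L -> F -> M
The empty set is not sufficient: P1 (R <- H -> F -> M) has no collider blocking it and no conditioned non-collider, so it is open.
Try {H, L}:
  P1: blocked at fork node H ∈ conditioning set.
  P2: blocked at fork node H ∈ conditioning set.
  P3: blocked at fork node L ∈ conditioning set.
{H, L} contains no descendant of R and blocks every backdoor path.
Every element of {H, L} is needed (dropping H leaves P1 open; dropping L leaves P3 open), so no proper subset is valid.
Among all size-2 subsets of the eligible variables, only {H, L} blocks every backdoor path, so it is the unique smallest valid adjustment set.

{H, L}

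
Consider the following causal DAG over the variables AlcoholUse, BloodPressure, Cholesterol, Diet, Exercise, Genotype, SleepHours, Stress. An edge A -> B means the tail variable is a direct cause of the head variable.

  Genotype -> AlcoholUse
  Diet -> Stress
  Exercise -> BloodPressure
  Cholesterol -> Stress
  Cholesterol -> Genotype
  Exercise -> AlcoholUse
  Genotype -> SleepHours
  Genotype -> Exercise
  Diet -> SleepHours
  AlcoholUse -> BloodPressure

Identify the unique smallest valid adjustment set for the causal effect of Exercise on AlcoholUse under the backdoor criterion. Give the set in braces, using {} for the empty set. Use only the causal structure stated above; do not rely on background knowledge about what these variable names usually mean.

Variables eligible for adjustment (non-descendants of Exercise, excluding Exercise and AlcoholUse): {Cholesterol, Diet, Genotype, SleepHours, Stress}.
Backdoor paths from Exercise to AlcoholUse:
  P1: Exercise <- Genotype -> AlcoholUse
The empty set is not sufficient: P1 (Exercise <- Genotype -> AlcoholUse) has no collider blocking it and no conditioned non-collider, so it is open.
Try {Genotype}:
  P1: blocked at fork node Genotype ∈ conditioning set.
{Genotype} contains no descendant of Exercise and blocks every backdoor path.
No other singleton works — e.g. {Diet} leaves P1 open — so {Genotype} is the unique smallest valid adjustment set.

{Genotype}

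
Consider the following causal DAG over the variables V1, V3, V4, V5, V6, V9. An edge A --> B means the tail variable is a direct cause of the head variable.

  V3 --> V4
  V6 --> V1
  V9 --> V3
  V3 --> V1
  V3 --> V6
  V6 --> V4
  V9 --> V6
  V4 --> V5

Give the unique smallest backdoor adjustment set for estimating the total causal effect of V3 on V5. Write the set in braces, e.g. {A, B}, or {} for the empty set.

Variables eligible for adjustment (non-descendants of V3, excluding V3 and V5): {V9}.
Backdoor paths from V3 to V5:
  P1: V3 <- V9 -> V6 -> V4 -> V5
The empty set is not sufficient: P1 (V3 <- V9 -> V6 -> V4 -> V5) has no collider blocking it and no conditioned non-collider, so it is open.
Try {V9}:
  P1: blocked at fork node V9 ∈ conditioning set.
{V9} contains no descendant of V3 and blocks every backdoor path.
{V9} is the unique smallest valid adjustment set.

{V9}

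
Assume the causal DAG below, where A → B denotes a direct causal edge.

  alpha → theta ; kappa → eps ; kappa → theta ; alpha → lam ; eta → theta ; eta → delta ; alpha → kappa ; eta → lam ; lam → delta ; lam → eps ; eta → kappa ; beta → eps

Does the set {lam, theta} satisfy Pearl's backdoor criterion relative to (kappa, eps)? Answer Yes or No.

No

Backdoor paths from kappa to eps (paths whose first edge points into kappa):
  P1: kappa <- alpha -> lam -> eps
  P2: kappa <- alpha -> theta <- eta -> lam -> eps
  P3: kappa <- alpha -> theta <- eta -> delta <- lam -> eps
  P4: kappa <- eta -> lam -> eps
  P5: kappa <- eta -> delta <- lam -> eps
  P6: kappa <- eta -> theta <- alpha -> lam -> eps
Condition 1 (no descendant of kappa in the set): FAILS — theta is a descendant of kappa.
Condition 2 (every backdoor path blocked by {lam, theta}):
  P1: blocked at chain node lam ∈ conditioning set.
  P2: blocked at chain node lam ∈ conditioning set.
  P3: blocked at collider delta (neither it nor any descendant is in the conditioning set).
  P4: blocked at chain node lam ∈ conditioning set.
  P5: blocked at collider delta (neither it nor any descendant is in the conditioning set).
  P6: blocked at chain node lam ∈ conditioning set.
{lam, theta} does not satisfy the backdoor criterion.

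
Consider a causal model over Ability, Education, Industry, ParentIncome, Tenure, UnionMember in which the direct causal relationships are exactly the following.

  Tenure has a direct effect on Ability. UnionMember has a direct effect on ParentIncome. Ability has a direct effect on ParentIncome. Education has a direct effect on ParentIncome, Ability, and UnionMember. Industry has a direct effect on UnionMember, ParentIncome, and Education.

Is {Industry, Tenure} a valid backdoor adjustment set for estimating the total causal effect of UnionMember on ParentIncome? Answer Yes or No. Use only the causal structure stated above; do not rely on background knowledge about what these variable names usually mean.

Backdoor paths from UnionMember to ParentIncome (paths whose first edge points into UnionMember):
  P1: UnionMember <- Industry -> Education -> Ability -> ParentIncome
  P2: UnionMember <- Industry -> Education -> ParentIncome
  P3: UnionMember <- Industry -> ParentIncome
  P4: UnionMember <- Education <- Industry -> ParentIncome
  P5: UnionMember <- Education -> Ability -> ParentIncome
  P6: UnionMember <- Education -> ParentIncome
Condition 1 (no descendant of UnionMember in the set): holds — descendants of UnionMember are {ParentIncome}; none are in {Industry, Tenure}.
Condition 2 (every backdoor path blocked by {Industry, Tenure}):
  P1: blocked at fork node Industry ∈ conditioning set.
  P2: blocked at fork node Industry ∈ conditioning set.
  P3: blocked at fork node Industry ∈ conditioning set.
  P4: blocked at fork node Industry ∈ conditioning set.
  P5: open — no interior node is in the conditioning set.
  P6: open — no interior node is in the conditioning set.
{Industry, Tenure} does not satisfy the backdoor criterion.

No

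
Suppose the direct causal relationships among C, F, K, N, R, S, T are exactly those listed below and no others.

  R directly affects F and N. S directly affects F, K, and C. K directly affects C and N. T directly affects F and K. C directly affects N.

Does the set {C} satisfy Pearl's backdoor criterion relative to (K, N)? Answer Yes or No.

Backdoor paths from K to N (paths whose first edge points into K):
  P1: K <- T -> F <- R -> N
  P2: K <- T -> F <- S -> C -> N
  P3: K <- S -> F <- R -> N
  P4: K <- S -> C -> N
Condition 1 (no descendant of K in the set): FAILS — C is a descendant of K.
Condition 2 (every backdoor path blocked by {C}):
  P1: blocked at collider F (neither it nor any descendant is in the conditioning set).
  P2: blocked at collider F (neither it nor any descendant is in the conditioning set).
  P3: blocked at collider F (neither it nor any descendant is in the conditioning set).
  P4: blocked at chain node C ∈ conditioning set.
{C} does not satisfy the backdoor criterion.

No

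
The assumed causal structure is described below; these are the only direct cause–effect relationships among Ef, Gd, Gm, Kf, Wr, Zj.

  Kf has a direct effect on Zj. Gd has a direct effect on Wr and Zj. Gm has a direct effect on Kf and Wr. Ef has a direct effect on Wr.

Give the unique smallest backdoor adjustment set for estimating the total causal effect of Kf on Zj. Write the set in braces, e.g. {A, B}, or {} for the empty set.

{}

Variables eligible for adjustment (non-descendants of Kf, excluding Kf and Zj): {Ef, Gd, Gm, Wr}.
Backdoor paths from Kf to Zj:
  P1: Kf <- Gm -> Wr <- Gd -> Zj
Each backdoor path contains an unconditioned collider, so every path is already blocked with the empty conditioning set:
  P1: blocked at collider Wr (neither it nor any descendant is in the conditioning set).
The empty set is therefore the unique smallest valid set.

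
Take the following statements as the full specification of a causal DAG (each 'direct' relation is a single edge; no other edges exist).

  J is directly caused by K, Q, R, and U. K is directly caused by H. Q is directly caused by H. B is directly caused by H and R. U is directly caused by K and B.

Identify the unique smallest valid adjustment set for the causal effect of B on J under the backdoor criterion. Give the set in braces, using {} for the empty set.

{H, R}

Variables eligible for adjustment (non-descendants of B, excluding B and J): {H, K, Q, R}.
Backdoor paths from B to J:
  P1: B <- H -> K -> U -> J
  P2: B <- H -> K -> J
  P3: B <- H -> Q -> J
  P4: B <- R -> J
The empty set is not sufficient: P1 (B <- H -> K -> U -> J) has no collider blocking it and no conditioned non-collider, so it is open.
Try {H, R}:
  P1: blocked at fork node H ∈ conditioning set.
  P2: blocked at fork node H ∈ conditioning set.
  P3: blocked at fork node H ∈ conditioning set.
  P4: blocked at fork node R ∈ conditioning set.
{H, R} contains no descendant of B and blocks every backdoor path.
Every element of {H, R} is needed (dropping H leaves P1 open; dropping R leaves P4 open), so no proper subset is valid.
Among all size-2 subsets of the eligible variables, only {H, R} blocks every backdoor path, so it is the unique smallest valid adjustment set.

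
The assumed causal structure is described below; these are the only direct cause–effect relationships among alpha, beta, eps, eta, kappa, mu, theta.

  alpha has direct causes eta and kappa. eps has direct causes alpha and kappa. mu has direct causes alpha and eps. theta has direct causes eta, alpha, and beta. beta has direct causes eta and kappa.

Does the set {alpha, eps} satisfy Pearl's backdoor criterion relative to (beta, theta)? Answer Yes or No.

No

Backdoor paths from beta to theta (paths whose first edge points into beta):
  P1: beta <- kappa -> alpha <- eta -> theta
  P2: beta <- kappa -> alpha -> theta
  P3: beta <- kappa -> eps <- alpha <- eta -> theta
  P4: beta <- kappa -> eps <- alpha -> theta
  P5: beta <- kappa -> eps -> mu <- alpha <- eta -> theta
  P6: beta <- kappa -> eps -> mu <- alpha -> theta
  P7: beta <- eta -> alpha -> theta
  P8: beta <- eta -> theta
Condition 1 (no descendant of beta in the set): holds — descendants of beta are {theta}; none are in {alpha, eps}.
Condition 2 (every backdoor path blocked by {alpha, eps}):
  P1: open — collider(s) alpha are conditioned on (or have a conditioned descendant) and no non-collider on the path is in the set.
  P2: blocked at chain node alpha ∈ conditioning set.
  P3: blocked at chain node alpha ∈ conditioning set.
  P4: blocked at fork node alpha ∈ conditioning set.
  P5: blocked at chain node eps ∈ conditioning set.
  P6: blocked at chain node eps ∈ conditioning set.
  P7: blocked at chain node alpha ∈ conditioning set.
  P8: open — no interior node is in the conditioning set.
{alpha, eps} does not satisfy the backdoor criterion.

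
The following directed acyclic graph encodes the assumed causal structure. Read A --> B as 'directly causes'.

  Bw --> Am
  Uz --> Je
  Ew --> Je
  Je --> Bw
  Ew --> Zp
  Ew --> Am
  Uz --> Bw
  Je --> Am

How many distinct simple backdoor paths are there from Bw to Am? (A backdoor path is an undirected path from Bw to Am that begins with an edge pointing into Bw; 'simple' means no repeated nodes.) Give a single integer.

4

A backdoor path from Bw to Am is any simple undirected path whose first edge points into Bw (i.e. leaves Bw via a parent).
Parents of Bw: {Je, Uz}.
Enumerating:
  P1: Bw <- Uz -> Je <- Ew -> Am
  P2: Bw <- Uz -> Je -> Am
  P3: Bw <- Je <- Ew -> Am
  P4: Bw <- Je -> Am
That exhausts the simple backdoor paths. Count: 4.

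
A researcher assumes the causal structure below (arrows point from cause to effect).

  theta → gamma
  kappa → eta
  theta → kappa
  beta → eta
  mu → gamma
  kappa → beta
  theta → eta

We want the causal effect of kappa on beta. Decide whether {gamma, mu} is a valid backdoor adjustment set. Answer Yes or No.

Yes

Backdoor paths from kappa to beta (paths whose first edge points into kappa):
  P1: kappa <- theta -> eta <- beta
Condition 1 (no descendant of kappa in the set): holds — descendants of kappa are {beta, eta}; none are in {gamma, mu}.
Condition 2 (every backdoor path blocked by {gamma, mu}):
  P1: blocked at collider eta (neither it nor any descendant is in the conditioning set).
{gamma, mu} satisfies the backdoor criterion.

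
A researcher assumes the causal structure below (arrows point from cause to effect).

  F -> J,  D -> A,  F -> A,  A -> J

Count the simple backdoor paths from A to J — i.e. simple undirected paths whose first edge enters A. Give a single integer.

A backdoor path from A to J is any simple undirected path whose first edge points into A (i.e. leaves A via a parent).
Parents of A: {D, F}.
Enumerating:
  P1: A <- F -> J
That exhausts the simple backdoor paths. Count: 1.

1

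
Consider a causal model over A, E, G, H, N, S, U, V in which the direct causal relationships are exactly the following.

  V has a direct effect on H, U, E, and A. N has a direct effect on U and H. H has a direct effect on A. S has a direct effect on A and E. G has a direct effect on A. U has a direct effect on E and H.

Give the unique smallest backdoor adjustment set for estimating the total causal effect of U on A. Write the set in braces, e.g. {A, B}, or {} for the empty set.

{N, V}

Variables eligible for adjustment (non-descendants of U, excluding U and A): {G, N, S, V}.
Backdoor paths from U to A:
  P1: U <- N -> H <- V -> E <- S -> A
  P2: U <- N -> H <- V -> A
  P3: U <- N -> H -> A
  P4: U <- V -> E <- S -> A
  P5: U <- V -> H -> A
  P6: U <- V -> A
The empty set is not sufficient: P3 (U <- N -> H -> A) has no collider blocking it and no conditioned non-collider, so it is open.
Try {N, V}:
  P1: blocked at fork node N ∈ conditioning set.
  P2: blocked at fork node N ∈ conditioning set.
  P3: blocked at fork node N ∈ conditioning set.
  P4: blocked at fork node V ∈ conditioning set.
  P5: blocked at fork node V ∈ conditioning set.
  P6: blocked at fork node V ∈ conditioning set.
{N, V} contains no descendant of U and blocks every backdoor path.
Every element of {N, V} is needed (dropping N leaves P3 open; dropping V leaves P5 open), so no proper subset is valid.
Among all size-2 subsets of the eligible variables, only {N, V} blocks every backdoor path, so it is the unique smallest valid adjustment set.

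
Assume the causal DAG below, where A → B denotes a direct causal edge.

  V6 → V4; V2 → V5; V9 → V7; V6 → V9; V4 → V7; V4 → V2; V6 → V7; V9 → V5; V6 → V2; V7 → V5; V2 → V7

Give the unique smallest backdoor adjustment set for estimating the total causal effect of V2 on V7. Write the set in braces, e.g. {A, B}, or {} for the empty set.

{V4, V6}

Variables eligible for adjustment (non-descendants of V2, excluding V2 and V7): {V4, V6, V9}.
Backdoor paths from V2 to V7:
  P1: V2 <- V6 -> V4 -> V7
  P2: V2 <- V6 -> V9 -> V7
  P3: V2 <- V6 -> V9 -> V5 <- V7
  P4: V2 <- V6 -> V7
  P5: V2 <- V4 <- V6 -> V9 -> V7
  P6: V2 <- V4 <- V6 -> V9 -> V5 <- V7
  P7: V2 <- V4 <- V6 -> V7
  P8: V2 <- V4 -> V7
The empty set is not sufficient: P1 (V2 <- V6 -> V4 -> V7) has no collider blocking it and no conditioned non-collider, so it is open.
Try {V4, V6}:
  P1: blocked at fork node V6 ∈ conditioning set.
  P2: blocked at fork node V6 ∈ conditioning set.
  P3: blocked at fork node V6 ∈ conditioning set.
  P4: blocked at fork node V6 ∈ conditioning set.
  P5: blocked at chain node V4 ∈ conditioning set.
  P6: blocked at chain node V4 ∈ conditioning set.
  P7: blocked at chain node V4 ∈ conditioning set.
  P8: blocked at fork node V4 ∈ conditioning set.
{V4, V6} contains no descendant of V2 and blocks every backdoor path.
Every element of {V4, V6} is needed (dropping V4 leaves P8 open; dropping V6 leaves P2 open), so no proper subset is valid.
Among all size-2 subsets of the eligible variables, only {V4, V6} blocks every backdoor path, so it is the unique smallest valid adjustment set.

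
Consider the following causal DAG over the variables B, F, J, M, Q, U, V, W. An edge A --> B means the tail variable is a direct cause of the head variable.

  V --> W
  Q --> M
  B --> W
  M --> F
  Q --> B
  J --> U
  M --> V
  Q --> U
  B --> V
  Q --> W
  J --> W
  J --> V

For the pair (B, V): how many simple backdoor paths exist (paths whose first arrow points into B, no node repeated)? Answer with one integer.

A backdoor path from B to V is any simple undirected path whose first edge points into B (i.e. leaves B via a parent).
Parents of B: {Q}.
Enumerating:
  P1: B <- Q -> M -> V
  P2: B <- Q -> U <- J -> V
  P3: B <- Q -> U <- J -> W <- V
  P4: B <- Q -> W <- J -> V
  P5: B <- Q -> W <- V
That exhausts the simple backdoor paths. Count: 5.

5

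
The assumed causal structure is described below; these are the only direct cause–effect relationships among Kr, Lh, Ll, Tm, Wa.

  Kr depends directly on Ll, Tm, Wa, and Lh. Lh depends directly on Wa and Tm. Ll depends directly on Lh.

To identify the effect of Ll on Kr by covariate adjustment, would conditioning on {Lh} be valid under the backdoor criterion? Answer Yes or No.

Backdoor paths from Ll to Kr (paths whose first edge points into Ll):
  P1: Ll <- Lh <- Tm -> Kr
  P2: Ll <- Lh <- Wa -> Kr
  P3: Ll <- Lh -> Kr
Condition 1 (no descendant of Ll in the set): holds — descendants of Ll are {Kr}; none are in {Lh}.
Condition 2 (every backdoor path blocked by {Lh}):
  P1: blocked at chain node Lh ∈ conditioning set.
  P2: blocked at chain node Lh ∈ conditioning set.
  P3: blocked at fork node Lh ∈ conditioning set.
{Lh} satisfies the backdoor criterion.

Yes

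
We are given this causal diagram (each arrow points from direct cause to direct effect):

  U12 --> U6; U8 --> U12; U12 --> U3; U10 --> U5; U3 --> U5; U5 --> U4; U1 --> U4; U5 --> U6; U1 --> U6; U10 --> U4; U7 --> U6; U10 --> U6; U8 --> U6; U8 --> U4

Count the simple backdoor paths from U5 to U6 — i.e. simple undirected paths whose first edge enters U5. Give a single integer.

A backdoor path from U5 to U6 is any simple undirected path whose first edge points into U5 (i.e. leaves U5 via a parent).
Parents of U5: {U10, U3}.
Enumerating:
  P1: U5 <- U10 -> U6
  P2: U5 <- U10 -> U4 <- U1 -> U6
  P3: U5 <- U10 -> U4 <- U8 -> U12 -> U6
  P4: U5 <- U10 -> U4 <- U8 -> U6
  P5: U5 <- U3 <- U12 <- U8 -> U6
  P6: U5 <- U3 <- U12 <- U8 -> U4 <- U1 -> U6
  P7: U5 <- U3 <- U12 <- U8 -> U4 <- U10 -> U6
  P8: U5 <- U3 <- U12 -> U6
That exhausts the simple backdoor paths. Count: 8.

8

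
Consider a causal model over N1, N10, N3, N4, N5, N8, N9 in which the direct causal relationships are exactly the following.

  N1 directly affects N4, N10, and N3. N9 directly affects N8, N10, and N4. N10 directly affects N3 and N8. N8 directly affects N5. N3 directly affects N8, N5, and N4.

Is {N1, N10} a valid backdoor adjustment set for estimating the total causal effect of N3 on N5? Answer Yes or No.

Backdoor paths from N3 to N5 (paths whose first edge points into N3):
  P1: N3 <- N1 -> N10 <- N9 -> N8 -> N5
  P2: N3 <- N1 -> N10 -> N8 -> N5
  P3: N3 <- N1 -> N4 <- N9 -> N10 -> N8 -> N5
  P4: N3 <- N1 -> N4 <- N9 -> N8 -> N5
  P5: N3 <- N10 <- N1 -> N4 <- N9 -> N8 -> N5
  P6: N3 <- N10 <- N9 -> N8 -> N5
  P7: N3 <- N10 -> N8 -> N5
Condition 1 (no descendant of N3 in the set): holds — descendants of N3 are {N4, N5, N8}; none are in {N1, N10}.
Condition 2 (every backdoor path blocked by {N1, N10}):
  P1: blocked at fork node N1 ∈ conditioning set.
  P2: blocked at fork node N1 ∈ conditioning set.
  P3: blocked at fork node N1 ∈ conditioning set.
  P4: blocked at fork node N1 ∈ conditioning set.
  P5: blocked at chain node N10 ∈ conditioning set.
  P6: blocked at chain node N10 ∈ conditioning set.
  P7: blocked at fork node N10 ∈ conditioning set.
{N1, N10} satisfies the backdoor criterion.

Yes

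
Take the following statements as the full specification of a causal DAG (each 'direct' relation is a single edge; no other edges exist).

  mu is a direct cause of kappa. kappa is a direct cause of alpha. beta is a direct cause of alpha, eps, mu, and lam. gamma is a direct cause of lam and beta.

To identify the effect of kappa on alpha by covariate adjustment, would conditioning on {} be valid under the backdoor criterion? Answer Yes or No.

Backdoor paths from kappa to alpha (paths whose first edge points into kappa):
  P1: kappa <- mu <- beta -> alpha
Condition 1 (no descendant of kappa in the set): holds — descendants of kappa are {alpha}; none are in {}.
Condition 2 (every backdoor path blocked by {}):
  P1: open — no interior node is in the conditioning set.
{} does not satisfy the backdoor criterion.

No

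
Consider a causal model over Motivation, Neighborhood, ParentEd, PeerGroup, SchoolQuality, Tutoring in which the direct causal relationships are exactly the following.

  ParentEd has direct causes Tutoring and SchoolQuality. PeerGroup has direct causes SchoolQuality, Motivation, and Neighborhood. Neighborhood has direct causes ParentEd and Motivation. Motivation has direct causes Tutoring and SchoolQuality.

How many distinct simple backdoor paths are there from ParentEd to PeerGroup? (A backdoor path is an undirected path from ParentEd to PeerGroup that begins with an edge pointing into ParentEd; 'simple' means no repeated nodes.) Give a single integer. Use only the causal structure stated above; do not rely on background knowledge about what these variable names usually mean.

6

A backdoor path from ParentEd to PeerGroup is any simple undirected path whose first edge points into ParentEd (i.e. leaves ParentEd via a parent).
Parents of ParentEd: {SchoolQuality, Tutoring}.
Enumerating:
  P1: ParentEd <- SchoolQuality -> Motivation -> Neighborhood -> PeerGroup
  P2: ParentEd <- SchoolQuality -> Motivation -> PeerGroup
  P3: ParentEd <- SchoolQuality -> PeerGroup
  P4: ParentEd <- Tutoring -> Motivation <- SchoolQuality -> PeerGroup
  P5: ParentEd <- Tutoring -> Motivation -> Neighborhood -> PeerGroup
  P6: ParentEd <- Tutoring -> Motivation -> PeerGroup
That exhausts the simple backdoor paths. Count: 6.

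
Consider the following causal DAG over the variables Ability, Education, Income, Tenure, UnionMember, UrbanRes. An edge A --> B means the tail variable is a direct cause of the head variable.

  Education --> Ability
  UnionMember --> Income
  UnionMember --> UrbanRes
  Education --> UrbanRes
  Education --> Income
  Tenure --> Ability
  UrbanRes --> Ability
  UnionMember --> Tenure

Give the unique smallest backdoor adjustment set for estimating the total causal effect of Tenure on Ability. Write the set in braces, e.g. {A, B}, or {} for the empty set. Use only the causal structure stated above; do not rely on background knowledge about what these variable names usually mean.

Variables eligible for adjustment (non-descendants of Tenure, excluding Tenure and Ability): {Education, Income, UnionMember, UrbanRes}.
Backdoor paths from Tenure to Ability:
  P1: Tenure <- UnionMember -> UrbanRes <- Education -> Ability
  P2: Tenure <- UnionMember -> UrbanRes -> Ability
  P3: Tenure <- UnionMember -> Income <- Education -> UrbanRes -> Ability
  P4: Tenure <- UnionMember -> Income <- Education -> Ability
The empty set is not sufficient: P2 (Tenure <- UnionMember -> UrbanRes -> Ability) has no collider blocking it and no conditioned non-collider, so it is open.
Try {UnionMember}:
  P1: blocked at fork node UnionMember ∈ conditioning set.
  P2: blocked at fork node UnionMember ∈ conditioning set.
  P3: blocked at fork node UnionMember ∈ conditioning set.
  P4: blocked at fork node UnionMember ∈ conditioning set.
{UnionMember} contains no descendant of Tenure and blocks every backdoor path.
No other singleton works — e.g. {Education} leaves P2 open — so {UnionMember} is the unique smallest valid adjustment set.

{UnionMember}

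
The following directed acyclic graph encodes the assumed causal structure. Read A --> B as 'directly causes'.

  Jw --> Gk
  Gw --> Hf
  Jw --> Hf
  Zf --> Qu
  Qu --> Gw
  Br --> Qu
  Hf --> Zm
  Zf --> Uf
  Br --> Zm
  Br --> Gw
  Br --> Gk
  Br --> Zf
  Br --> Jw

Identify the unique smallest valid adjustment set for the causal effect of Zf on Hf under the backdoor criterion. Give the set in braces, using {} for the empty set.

{Br}

Variables eligible for adjustment (non-descendants of Zf, excluding Zf and Hf): {Br, Gk, Jw}.
Backdoor paths from Zf to Hf:
  P1: Zf <- Br -> Qu -> Gw -> Hf
  P2: Zf <- Br -> Gw -> Hf
  P3: Zf <- Br -> Jw -> Hf
  P4: Zf <- Br -> Gk <- Jw -> Hf
  P5: Zf <- Br -> Zm <- Hf
The empty set is not sufficient: P1 (Zf <- Br -> Qu -> Gw -> Hf) has no collider blocking it and no conditioned non-collider, so it is open.
Try {Br}:
  P1: blocked at fork node Br ∈ conditioning set.
  P2: blocked at fork node Br ∈ conditioning set.
  P3: blocked at fork node Br ∈ conditioning set.
  P4: blocked at fork node Br ∈ conditioning set.
  P5: blocked at fork node Br ∈ conditioning set.
{Br} contains no descendant of Zf and blocks every backdoor path.
No other singleton works — e.g. {Jw} leaves P1 open — so {Br} is the unique smallest valid adjustment set.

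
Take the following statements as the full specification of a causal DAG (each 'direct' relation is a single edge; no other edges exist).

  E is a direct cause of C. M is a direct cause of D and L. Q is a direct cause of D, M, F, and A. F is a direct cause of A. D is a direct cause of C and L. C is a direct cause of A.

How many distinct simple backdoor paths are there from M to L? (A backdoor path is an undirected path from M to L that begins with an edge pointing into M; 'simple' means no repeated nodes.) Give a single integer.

3

A backdoor path from M to L is any simple undirected path whose first edge points into M (i.e. leaves M via a parent).
Parents of M: {Q}.
Enumerating:
  P1: M <- Q -> F -> A <- C <- D -> L
  P2: M <- Q -> D -> L
  P3: M <- Q -> A <- C <- D -> L
That exhausts the simple backdoor paths. Count: 3.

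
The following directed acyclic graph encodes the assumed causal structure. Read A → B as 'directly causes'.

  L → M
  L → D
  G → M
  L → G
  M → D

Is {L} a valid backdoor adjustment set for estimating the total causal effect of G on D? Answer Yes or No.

Backdoor paths from G to D (paths whose first edge points into G):
  P1: G <- L -> M -> D
  P2: G <- L -> D
Condition 1 (no descendant of G in the set): holds — descendants of G are {D, M}; none are in {L}.
Condition 2 (every backdoor path blocked by {L}):
  P1: blocked at fork node L ∈ conditioning set.
  P2: blocked at fork node L ∈ conditioning set.
{L} satisfies the backdoor criterion.

Yes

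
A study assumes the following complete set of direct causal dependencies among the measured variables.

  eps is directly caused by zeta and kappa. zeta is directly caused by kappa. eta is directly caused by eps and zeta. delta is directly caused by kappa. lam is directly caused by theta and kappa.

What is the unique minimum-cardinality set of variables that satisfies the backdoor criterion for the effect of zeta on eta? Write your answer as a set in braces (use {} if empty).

Variables eligible for adjustment (non-descendants of zeta, excluding zeta and eta): {delta, kappa, lam, theta}.
Backdoor paths from zeta to eta:
  P1: zeta <- kappa -> eps -> eta
The empty set is not sufficient: P1 (zeta <- kappa -> eps -> eta) has no collider blocking it and no conditioned non-collider, so it is open.
Try {kappa}:
  P1: blocked at fork node kappa ∈ conditioning set.
{kappa} contains no descendant of zeta and blocks every backdoor path.
No other singleton works — e.g. {theta} leaves P1 open — so {kappa} is the unique smallest valid adjustment set.

{kappa}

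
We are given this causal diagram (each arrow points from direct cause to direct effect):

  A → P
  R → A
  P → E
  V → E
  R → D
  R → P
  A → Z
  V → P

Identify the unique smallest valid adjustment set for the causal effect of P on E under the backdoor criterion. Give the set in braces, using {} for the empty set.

Variables eligible for adjustment (non-descendants of P, excluding P and E): {A, D, R, V, Z}.
Backdoor paths from P to E:
  P1: P <- V -> E
The empty set is not sufficient: P1 (P <- V -> E) has no collider blocking it and no conditioned non-collider, so it is open.
Try {V}:
  P1: blocked at fork node V ∈ conditioning set.
{V} contains no descendant of P and blocks every backdoor path.
No other singleton works — e.g. {R} leaves P1 open — so {V} is the unique smallest valid adjustment set.

{V}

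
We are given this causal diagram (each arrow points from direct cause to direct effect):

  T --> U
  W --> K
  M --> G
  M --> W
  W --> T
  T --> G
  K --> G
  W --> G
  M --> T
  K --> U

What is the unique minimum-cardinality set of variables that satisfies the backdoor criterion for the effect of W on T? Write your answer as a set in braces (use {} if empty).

Variables eligible for adjustment (non-descendants of W, excluding W and T): {M}.
Backdoor paths from W to T:
  P1: W <- M -> T
  P2: W <- M -> G <- T
  P3: W <- M -> G <- K -> U <- T
The empty set is not sufficient: P1 (W <- M -> T) has no collider blocking it and no conditioned non-collider, so it is open.
Try {M}:
  P1: blocked at fork node M ∈ conditioning set.
  P2: blocked at fork node M ∈ conditioning set.
  P3: blocked at fork node M ∈ conditioning set.
{M} contains no descendant of W and blocks every backdoor path.
{M} is the unique smallest valid adjustment set.

{M}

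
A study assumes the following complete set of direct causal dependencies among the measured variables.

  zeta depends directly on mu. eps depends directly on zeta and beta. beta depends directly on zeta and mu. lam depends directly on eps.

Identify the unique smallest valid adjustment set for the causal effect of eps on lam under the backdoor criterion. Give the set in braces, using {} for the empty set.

{}

Variables eligible for adjustment (non-descendants of eps, excluding eps and lam): {beta, mu, zeta}.
Backdoor paths from eps to lam:
  (none)
With no backdoor paths the empty set already satisfies the criterion, and it is trivially minimal.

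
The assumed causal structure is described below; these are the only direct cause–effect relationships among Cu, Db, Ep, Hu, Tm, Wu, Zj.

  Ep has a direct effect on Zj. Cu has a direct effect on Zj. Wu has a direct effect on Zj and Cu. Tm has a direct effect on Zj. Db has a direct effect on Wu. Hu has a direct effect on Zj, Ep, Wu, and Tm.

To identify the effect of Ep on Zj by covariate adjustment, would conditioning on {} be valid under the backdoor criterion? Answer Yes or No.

No

Backdoor paths from Ep to Zj (paths whose first edge points into Ep):
  P1: Ep <- Hu -> Wu -> Cu -> Zj
  P2: Ep <- Hu -> Wu -> Zj
  P3: Ep <- Hu -> Tm -> Zj
  P4: Ep <- Hu -> Zj
Condition 1 (no descendant of Ep in the set): holds — descendants of Ep are {Zj}; none are in {}.
Condition 2 (every backdoor path blocked by {}):
  P1: open — no interior node is in the conditioning set.
  P2: open — no interior node is in the conditioning set.
  P3: open — no interior node is in the conditioning set.
  P4: open — no interior node is in the conditioning set.
{} does not satisfy the backdoor criterion.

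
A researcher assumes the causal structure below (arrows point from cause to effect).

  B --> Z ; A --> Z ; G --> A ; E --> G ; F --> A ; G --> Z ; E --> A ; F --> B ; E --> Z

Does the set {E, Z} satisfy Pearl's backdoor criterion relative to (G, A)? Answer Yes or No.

Backdoor paths from G to A (paths whose first edge points into G):
  P1: G <- E -> A
  P2: G <- E -> Z <- A
  P3: G <- E -> Z <- B <- F -> A
Condition 1 (no descendant of G in the set): FAILS — Z is a descendant of G.
Condition 2 (every backdoor path blocked by {E, Z}):
  P1: blocked at fork node E ∈ conditioning set.
  P2: blocked at fork node E ∈ conditioning set.
  P3: blocked at fork node E ∈ conditioning set.
{E, Z} does not satisfy the backdoor criterion.

No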